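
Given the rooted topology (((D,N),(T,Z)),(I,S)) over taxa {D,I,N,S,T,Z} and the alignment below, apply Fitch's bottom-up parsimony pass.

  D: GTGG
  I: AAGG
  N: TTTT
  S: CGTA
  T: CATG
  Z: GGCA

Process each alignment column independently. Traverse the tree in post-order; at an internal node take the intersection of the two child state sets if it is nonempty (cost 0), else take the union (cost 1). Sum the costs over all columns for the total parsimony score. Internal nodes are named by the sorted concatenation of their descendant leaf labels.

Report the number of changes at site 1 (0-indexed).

DN@0: {G} ∪ {T} = {G,T} (union, +1)
TZ@0: {C} ∪ {G} = {C,G} (union, +1)
DNTZ@0: {G,T} ∩ {C,G} = {G} (intersection, +0)
IS@0: {A} ∪ {C} = {A,C} (union, +1)
DINSTZ@0: {G} ∪ {A,C} = {A,C,G} (union, +1)
DN@1: {T} ∩ {T} = {T} (intersection, +0)
TZ@1: {A} ∪ {G} = {A,G} (union, +1)
DNTZ@1: {T} ∪ {A,G} = {A,G,T} (union, +1)
IS@1: {A} ∪ {G} = {A,G} (union, +1)
DINSTZ@1: {A,G,T} ∩ {A,G} = {A,G} (intersection, +0)
DN@2: {G} ∪ {T} = {G,T} (union, +1)
TZ@2: {T} ∪ {C} = {C,T} (union, +1)
DNTZ@2: {G,T} ∩ {C,T} = {T} (intersection, +0)
IS@2: {G} ∪ {T} = {G,T} (union, +1)
DINSTZ@2: {T} ∩ {G,T} = {T} (intersection, +0)
DN@3: {G} ∪ {T} = {G,T} (union, +1)
TZ@3: {G} ∪ {A} = {A,G} (union, +1)
DNTZ@3: {G,T} ∩ {A,G} = {G} (intersection, +0)
IS@3: {G} ∪ {A} = {A,G} (union, +1)
DINSTZ@3: {G} ∩ {A,G} = {G} (intersection, +0)
per-site changes: [4, 3, 3, 3]; total = 13

3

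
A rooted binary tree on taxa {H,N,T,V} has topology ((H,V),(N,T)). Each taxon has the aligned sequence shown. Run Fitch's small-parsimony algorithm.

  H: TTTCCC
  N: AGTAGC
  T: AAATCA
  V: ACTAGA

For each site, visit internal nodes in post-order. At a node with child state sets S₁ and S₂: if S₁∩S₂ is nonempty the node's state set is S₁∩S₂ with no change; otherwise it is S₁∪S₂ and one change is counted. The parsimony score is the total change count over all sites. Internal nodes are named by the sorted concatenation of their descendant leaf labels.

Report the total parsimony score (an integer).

site 0, node HV: H={T} ∪ V={A} → {A,T} (+1)
site 0, node NT: N={A} ∩ T={A} → {A} (+0)
site 0, node HNTV: HV={A,T} ∩ NT={A} → {A} (+0)
site 1, node HV: H={T} ∪ V={C} → {C,T} (+1)
site 1, node NT: N={G} ∪ T={A} → {A,G} (+1)
site 1, node HNTV: HV={C,T} ∪ NT={A,G} → {A,C,G,T} (+1)
site 2, node HV: H={T} ∩ V={T} → {T} (+0)
site 2, node NT: N={T} ∪ T={A} → {A,T} (+1)
site 2, node HNTV: HV={T} ∩ NT={A,T} → {T} (+0)
site 3, node HV: H={C} ∪ V={A} → {A,C} (+1)
site 3, node NT: N={A} ∪ T={T} → {A,T} (+1)
site 3, node HNTV: HV={A,C} ∩ NT={A,T} → {A} (+0)
site 4, node HV: H={C} ∪ V={G} → {C,G} (+1)
site 4, node NT: N={G} ∪ T={C} → {C,G} (+1)
site 4, node HNTV: HV={C,G} ∩ NT={C,G} → {C,G} (+0)
site 5, node HV: H={C} ∪ V={A} → {A,C} (+1)
site 5, node NT: N={C} ∪ T={A} → {A,C} (+1)
site 5, node HNTV: HV={A,C} ∩ NT={A,C} → {A,C} (+0)
per-site changes: [1, 3, 1, 2, 2, 2]; total = 11

11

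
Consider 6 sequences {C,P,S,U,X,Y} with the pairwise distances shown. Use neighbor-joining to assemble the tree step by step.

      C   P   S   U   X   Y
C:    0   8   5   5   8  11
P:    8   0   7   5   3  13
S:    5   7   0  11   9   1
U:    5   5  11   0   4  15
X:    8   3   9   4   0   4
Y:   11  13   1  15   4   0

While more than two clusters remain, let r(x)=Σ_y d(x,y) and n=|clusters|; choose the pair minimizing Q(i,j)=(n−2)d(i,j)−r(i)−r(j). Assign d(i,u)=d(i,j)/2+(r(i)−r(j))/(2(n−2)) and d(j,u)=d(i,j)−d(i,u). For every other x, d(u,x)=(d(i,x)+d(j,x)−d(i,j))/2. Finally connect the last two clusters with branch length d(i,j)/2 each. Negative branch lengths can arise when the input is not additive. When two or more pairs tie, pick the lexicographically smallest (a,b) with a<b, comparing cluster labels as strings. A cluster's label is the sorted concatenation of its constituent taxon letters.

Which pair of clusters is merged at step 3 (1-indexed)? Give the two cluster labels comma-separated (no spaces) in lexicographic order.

CSY,U

step 1: merge (S,Y) at d=1, Q=-73; branch lengths S→-7/8, Y→15/8; new cluster SY
  updated: d(C,SY)=15/2, d(P,SY)=19/2, d(SY,U)=25/2, d(SY,X)=6
step 2: merge (C,SY) at d=15/2, Q=-83/2; branch lengths C→31/12, SY→59/12; new cluster CSY
  updated: d(CSY,P)=5, d(CSY,U)=5, d(CSY,X)=13/4
step 3: merge (CSY,U) at d=5, Q=-69/4; branch lengths CSY→37/16, U→43/16; new cluster CSUY
  updated: d(CSUY,P)=5/2, d(CSUY,X)=9/8
step 4: merge (CSUY,P) at d=5/2, Q=-53/8; branch lengths CSUY→5/16, P→35/16; new cluster CPSUY
  updated: d(CPSUY,X)=13/16
step 5: merge (CPSUY,X) at d=13/16; branch lengths CPSUY→13/32, X→13/32; new cluster CPSUXY
final tree: ((((C:31/12,(S:-7/8,Y:15/8):59/12):37/16,U:43/16):5/16,P:35/16):13/32,X:13/32)
total length: 269/16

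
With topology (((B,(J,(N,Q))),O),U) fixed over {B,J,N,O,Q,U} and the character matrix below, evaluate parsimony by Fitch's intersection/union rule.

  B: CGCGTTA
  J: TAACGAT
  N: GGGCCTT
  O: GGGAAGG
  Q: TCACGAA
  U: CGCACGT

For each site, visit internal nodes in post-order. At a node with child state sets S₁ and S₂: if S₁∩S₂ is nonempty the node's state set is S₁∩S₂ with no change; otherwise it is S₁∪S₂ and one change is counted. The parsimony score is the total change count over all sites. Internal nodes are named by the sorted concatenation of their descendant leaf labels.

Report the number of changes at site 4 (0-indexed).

NQ@0: {G} ∪ {T} = {G,T} (union, +1)
JNQ@0: {T} ∩ {G,T} = {T} (intersection, +0)
BJNQ@0: {C} ∪ {T} = {C,T} (union, +1)
BJNOQ@0: {C,T} ∪ {G} = {C,G,T} (union, +1)
BJNOQU@0: {C,G,T} ∩ {C} = {C} (intersection, +0)
NQ@1: {G} ∪ {C} = {C,G} (union, +1)
JNQ@1: {A} ∪ {C,G} = {A,C,G} (union, +1)
BJNQ@1: {G} ∩ {A,C,G} = {G} (intersection, +0)
BJNOQ@1: {G} ∩ {G} = {G} (intersection, +0)
BJNOQU@1: {G} ∩ {G} = {G} (intersection, +0)
NQ@2: {G} ∪ {A} = {A,G} (union, +1)
JNQ@2: {A} ∩ {A,G} = {A} (intersection, +0)
BJNQ@2: {C} ∪ {A} = {A,C} (union, +1)
BJNOQ@2: {A,C} ∪ {G} = {A,C,G} (union, +1)
BJNOQU@2: {A,C,G} ∩ {C} = {C} (intersection, +0)
NQ@3: {C} ∩ {C} = {C} (intersection, +0)
JNQ@3: {C} ∩ {C} = {C} (intersection, +0)
BJNQ@3: {G} ∪ {C} = {C,G} (union, +1)
BJNOQ@3: {C,G} ∪ {A} = {A,C,G} (union, +1)
BJNOQU@3: {A,C,G} ∩ {A} = {A} (intersection, +0)
NQ@4: {C} ∪ {G} = {C,G} (union, +1)
JNQ@4: {G} ∩ {C,G} = {G} (intersection, +0)
BJNQ@4: {T} ∪ {G} = {G,T} (union, +1)
BJNOQ@4: {G,T} ∪ {A} = {A,G,T} (union, +1)
BJNOQU@4: {A,G,T} ∪ {C} = {A,C,G,T} (union, +1)
NQ@5: {T} ∪ {A} = {A,T} (union, +1)
JNQ@5: {A} ∩ {A,T} = {A} (intersection, +0)
BJNQ@5: {T} ∪ {A} = {A,T} (union, +1)
BJNOQ@5: {A,T} ∪ {G} = {A,G,T} (union, +1)
BJNOQU@5: {A,G,T} ∩ {G} = {G} (intersection, +0)
NQ@6: {T} ∪ {A} = {A,T} (union, +1)
JNQ@6: {T} ∩ {A,T} = {T} (intersection, +0)
BJNQ@6: {A} ∪ {T} = {A,T} (union, +1)
BJNOQ@6: {A,T} ∪ {G} = {A,G,T} (union, +1)
BJNOQU@6: {A,G,T} ∩ {T} = {T} (intersection, +0)
per-site changes: [3, 2, 3, 2, 4, 3, 3]; total = 20

4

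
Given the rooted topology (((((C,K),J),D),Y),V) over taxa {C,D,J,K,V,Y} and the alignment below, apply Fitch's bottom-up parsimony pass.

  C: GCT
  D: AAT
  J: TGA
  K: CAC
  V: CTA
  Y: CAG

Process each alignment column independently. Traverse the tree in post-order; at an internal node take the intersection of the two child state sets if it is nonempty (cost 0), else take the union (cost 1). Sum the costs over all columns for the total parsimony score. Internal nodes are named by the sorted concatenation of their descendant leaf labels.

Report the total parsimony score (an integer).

10

CK@0: {G} ∪ {C} = {C,G} (union, +1)
CJK@0: {C,G} ∪ {T} = {C,G,T} (union, +1)
CDJK@0: {C,G,T} ∪ {A} = {A,C,G,T} (union, +1)
CDJKY@0: {A,C,G,T} ∩ {C} = {C} (intersection, +0)
CDJKVY@0: {C} ∩ {C} = {C} (intersection, +0)
CK@1: {C} ∪ {A} = {A,C} (union, +1)
CJK@1: {A,C} ∪ {G} = {A,C,G} (union, +1)
CDJK@1: {A,C,G} ∩ {A} = {A} (intersection, +0)
CDJKY@1: {A} ∩ {A} = {A} (intersection, +0)
CDJKVY@1: {A} ∪ {T} = {A,T} (union, +1)
CK@2: {T} ∪ {C} = {C,T} (union, +1)
CJK@2: {C,T} ∪ {A} = {A,C,T} (union, +1)
CDJK@2: {A,C,T} ∩ {T} = {T} (intersection, +0)
CDJKY@2: {T} ∪ {G} = {G,T} (union, +1)
CDJKVY@2: {G,T} ∪ {A} = {A,G,T} (union, +1)
per-site changes: [3, 3, 4]; total = 10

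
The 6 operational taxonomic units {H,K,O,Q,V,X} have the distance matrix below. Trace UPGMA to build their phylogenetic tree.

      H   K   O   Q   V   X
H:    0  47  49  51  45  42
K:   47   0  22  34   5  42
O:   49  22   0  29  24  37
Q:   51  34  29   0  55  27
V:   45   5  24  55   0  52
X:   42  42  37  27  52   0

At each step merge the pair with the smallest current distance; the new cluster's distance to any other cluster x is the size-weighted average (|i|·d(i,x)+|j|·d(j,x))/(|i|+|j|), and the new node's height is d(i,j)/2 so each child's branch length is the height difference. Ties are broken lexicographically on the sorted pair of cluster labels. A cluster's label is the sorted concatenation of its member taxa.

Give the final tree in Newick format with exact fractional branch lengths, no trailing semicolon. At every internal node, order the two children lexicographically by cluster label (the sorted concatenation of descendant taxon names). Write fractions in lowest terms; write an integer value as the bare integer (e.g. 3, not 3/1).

step 1: merge (K,V) at d=5; branch lengths K→5/2, V→5/2; new cluster KV
  updated: d(H,KV)=46, d(KV,O)=23, d(KV,Q)=89/2, d(KV,X)=47
step 2: merge (KV,O) at d=23; branch lengths KV→9, O→23/2; new cluster KOV
  updated: d(H,KOV)=47, d(KOV,Q)=118/3, d(KOV,X)=131/3
step 3: merge (Q,X) at d=27; branch lengths Q→27/2, X→27/2; new cluster QX
  updated: d(H,QX)=93/2, d(KOV,QX)=83/2
step 4: merge (KOV,QX) at d=83/2; branch lengths KOV→37/4, QX→29/4; new cluster KOQVX
  updated: d(H,KOQVX)=234/5
step 5: merge (H,KOQVX) at d=234/5; branch lengths H→117/5, KOQVX→53/20; new cluster HKOQVX
final tree: (H:117/5,(((K:5/2,V:5/2):9,O:23/2):37/4,(Q:27/2,X:27/2):29/4):53/20)
total length: 1901/20

(H:117/5,(((K:5/2,V:5/2):9,O:23/2):37/4,(Q:27/2,X:27/2):29/4):53/20)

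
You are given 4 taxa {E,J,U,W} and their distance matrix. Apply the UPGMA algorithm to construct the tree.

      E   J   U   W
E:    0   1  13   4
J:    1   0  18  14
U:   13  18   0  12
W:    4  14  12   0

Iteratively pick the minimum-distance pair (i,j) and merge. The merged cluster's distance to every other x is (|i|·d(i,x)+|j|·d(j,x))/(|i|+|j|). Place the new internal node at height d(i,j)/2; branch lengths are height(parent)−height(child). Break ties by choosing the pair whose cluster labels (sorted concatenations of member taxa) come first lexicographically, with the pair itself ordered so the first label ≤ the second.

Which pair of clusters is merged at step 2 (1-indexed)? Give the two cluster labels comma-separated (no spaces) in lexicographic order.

iteration 1: select E,J (d=1); attach at lengths (1/2, 1/2); label the merged cluster EJ
  updated: d(EJ,U)=31/2, d(EJ,W)=9
iteration 2: select EJ,W (d=9); attach at lengths (4, 9/2); label the merged cluster EJW
  updated: d(EJW,U)=43/3
iteration 3: select EJW,U (d=43/3); attach at lengths (8/3, 43/6); label the merged cluster EJUW
final tree: (((E:1/2,J:1/2):4,W:9/2):8/3,U:43/6)
total length: 58/3

EJ,W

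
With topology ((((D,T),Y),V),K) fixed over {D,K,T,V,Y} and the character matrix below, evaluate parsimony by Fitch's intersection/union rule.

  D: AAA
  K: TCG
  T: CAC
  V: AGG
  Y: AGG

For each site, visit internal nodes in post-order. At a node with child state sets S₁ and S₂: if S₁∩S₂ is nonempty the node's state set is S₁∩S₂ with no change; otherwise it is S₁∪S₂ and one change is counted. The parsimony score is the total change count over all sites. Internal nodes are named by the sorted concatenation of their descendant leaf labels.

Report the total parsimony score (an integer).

[col 0] DT: children D:{A}, T:{C} ∪→ {A,C}; cost 1
[col 0] DTY: children DT:{A,C}, Y:{A} ∩→ {A}; cost 0
[col 0] DTVY: children DTY:{A}, V:{A} ∩→ {A}; cost 0
[col 0] DKTVY: children DTVY:{A}, K:{T} ∪→ {A,T}; cost 1
[col 1] DT: children D:{A}, T:{A} ∩→ {A}; cost 0
[col 1] DTY: children DT:{A}, Y:{G} ∪→ {A,G}; cost 1
[col 1] DTVY: children DTY:{A,G}, V:{G} ∩→ {G}; cost 0
[col 1] DKTVY: children DTVY:{G}, K:{C} ∪→ {C,G}; cost 1
[col 2] DT: children D:{A}, T:{C} ∪→ {A,C}; cost 1
[col 2] DTY: children DT:{A,C}, Y:{G} ∪→ {A,C,G}; cost 1
[col 2] DTVY: children DTY:{A,C,G}, V:{G} ∩→ {G}; cost 0
[col 2] DKTVY: children DTVY:{G}, K:{G} ∩→ {G}; cost 0
per-site changes: [2, 2, 2]; total = 6

6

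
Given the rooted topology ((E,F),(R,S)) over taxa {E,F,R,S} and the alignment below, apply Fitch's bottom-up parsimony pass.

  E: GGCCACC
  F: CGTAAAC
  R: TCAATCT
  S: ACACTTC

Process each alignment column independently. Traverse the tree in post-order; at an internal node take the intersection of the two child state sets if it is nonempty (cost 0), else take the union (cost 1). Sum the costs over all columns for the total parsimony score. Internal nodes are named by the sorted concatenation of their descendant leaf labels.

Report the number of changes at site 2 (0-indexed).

2

EF@0: {G} ∪ {C} = {C,G} (union, +1)
RS@0: {T} ∪ {A} = {A,T} (union, +1)
EFRS@0: {C,G} ∪ {A,T} = {A,C,G,T} (union, +1)
EF@1: {G} ∩ {G} = {G} (intersection, +0)
RS@1: {C} ∩ {C} = {C} (intersection, +0)
EFRS@1: {G} ∪ {C} = {C,G} (union, +1)
EF@2: {C} ∪ {T} = {C,T} (union, +1)
RS@2: {A} ∩ {A} = {A} (intersection, +0)
EFRS@2: {C,T} ∪ {A} = {A,C,T} (union, +1)
EF@3: {C} ∪ {A} = {A,C} (union, +1)
RS@3: {A} ∪ {C} = {A,C} (union, +1)
EFRS@3: {A,C} ∩ {A,C} = {A,C} (intersection, +0)
EF@4: {A} ∩ {A} = {A} (intersection, +0)
RS@4: {T} ∩ {T} = {T} (intersection, +0)
EFRS@4: {A} ∪ {T} = {A,T} (union, +1)
EF@5: {C} ∪ {A} = {A,C} (union, +1)
RS@5: {C} ∪ {T} = {C,T} (union, +1)
EFRS@5: {A,C} ∩ {C,T} = {C} (intersection, +0)
EF@6: {C} ∩ {C} = {C} (intersection, +0)
RS@6: {T} ∪ {C} = {C,T} (union, +1)
EFRS@6: {C} ∩ {C,T} = {C} (intersection, +0)
per-site changes: [3, 1, 2, 2, 1, 2, 1]; total = 12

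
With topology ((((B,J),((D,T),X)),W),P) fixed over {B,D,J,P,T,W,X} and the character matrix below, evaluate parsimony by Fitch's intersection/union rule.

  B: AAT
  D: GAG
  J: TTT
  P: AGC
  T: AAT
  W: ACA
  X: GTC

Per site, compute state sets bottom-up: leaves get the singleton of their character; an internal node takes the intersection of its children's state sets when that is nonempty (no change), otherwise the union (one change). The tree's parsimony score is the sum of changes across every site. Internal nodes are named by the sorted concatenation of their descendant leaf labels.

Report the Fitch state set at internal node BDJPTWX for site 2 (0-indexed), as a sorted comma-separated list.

A,C,T

BJ@0: {A} ∪ {T} = {A,T} (union, +1)
DT@0: {G} ∪ {A} = {A,G} (union, +1)
DTX@0: {A,G} ∩ {G} = {G} (intersection, +0)
BDJTX@0: {A,T} ∪ {G} = {A,G,T} (union, +1)
BDJTWX@0: {A,G,T} ∩ {A} = {A} (intersection, +0)
BDJPTWX@0: {A} ∩ {A} = {A} (intersection, +0)
BJ@1: {A} ∪ {T} = {A,T} (union, +1)
DT@1: {A} ∩ {A} = {A} (intersection, +0)
DTX@1: {A} ∪ {T} = {A,T} (union, +1)
BDJTX@1: {A,T} ∩ {A,T} = {A,T} (intersection, +0)
BDJTWX@1: {A,T} ∪ {C} = {A,C,T} (union, +1)
BDJPTWX@1: {A,C,T} ∪ {G} = {A,C,G,T} (union, +1)
BJ@2: {T} ∩ {T} = {T} (intersection, +0)
DT@2: {G} ∪ {T} = {G,T} (union, +1)
DTX@2: {G,T} ∪ {C} = {C,G,T} (union, +1)
BDJTX@2: {T} ∩ {C,G,T} = {T} (intersection, +0)
BDJTWX@2: {T} ∪ {A} = {A,T} (union, +1)
BDJPTWX@2: {A,T} ∪ {C} = {A,C,T} (union, +1)
per-site changes: [3, 4, 4]; total = 11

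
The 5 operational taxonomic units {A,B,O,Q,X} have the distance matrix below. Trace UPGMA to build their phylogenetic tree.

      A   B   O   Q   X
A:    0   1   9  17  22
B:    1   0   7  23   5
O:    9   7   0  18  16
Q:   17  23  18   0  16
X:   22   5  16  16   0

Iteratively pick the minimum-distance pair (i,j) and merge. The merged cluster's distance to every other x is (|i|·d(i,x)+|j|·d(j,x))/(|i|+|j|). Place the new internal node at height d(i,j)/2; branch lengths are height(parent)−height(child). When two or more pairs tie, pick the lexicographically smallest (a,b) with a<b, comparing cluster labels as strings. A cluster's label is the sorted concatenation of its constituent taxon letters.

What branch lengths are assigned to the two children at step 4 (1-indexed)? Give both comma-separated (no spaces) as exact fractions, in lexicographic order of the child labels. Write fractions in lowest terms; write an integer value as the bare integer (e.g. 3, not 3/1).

iteration 1: select A,B (d=1); attach at lengths (1/2, 1/2); label the merged cluster AB
  updated: d(AB,O)=8, d(AB,Q)=20, d(AB,X)=27/2
iteration 2: select AB,O (d=8); attach at lengths (7/2, 4); label the merged cluster ABO
  updated: d(ABO,Q)=58/3, d(ABO,X)=43/3
iteration 3: select ABO,X (d=43/3); attach at lengths (19/6, 43/6); label the merged cluster ABOX
  updated: d(ABOX,Q)=37/2
iteration 4: select ABOX,Q (d=37/2); attach at lengths (25/12, 37/4); label the merged cluster ABOQX
final tree: ((((A:1/2,B:1/2):7/2,O:4):19/6,X:43/6):25/12,Q:37/4)
total length: 181/6

25/12,37/4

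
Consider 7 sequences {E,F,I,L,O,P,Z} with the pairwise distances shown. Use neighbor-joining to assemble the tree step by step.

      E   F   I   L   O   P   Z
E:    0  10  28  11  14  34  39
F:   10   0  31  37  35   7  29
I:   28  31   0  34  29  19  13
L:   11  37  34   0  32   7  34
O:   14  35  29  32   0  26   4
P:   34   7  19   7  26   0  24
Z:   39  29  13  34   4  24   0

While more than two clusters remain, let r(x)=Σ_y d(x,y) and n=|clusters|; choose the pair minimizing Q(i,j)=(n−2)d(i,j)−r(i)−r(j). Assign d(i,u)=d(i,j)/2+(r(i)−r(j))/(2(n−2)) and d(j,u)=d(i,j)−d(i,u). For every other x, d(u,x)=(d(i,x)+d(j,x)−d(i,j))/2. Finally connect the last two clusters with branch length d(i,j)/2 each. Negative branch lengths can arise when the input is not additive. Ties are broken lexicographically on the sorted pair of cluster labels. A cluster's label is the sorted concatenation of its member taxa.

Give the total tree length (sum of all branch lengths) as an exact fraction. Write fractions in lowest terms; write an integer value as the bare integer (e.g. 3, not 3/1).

iteration 1: select O,Z (d=4, Q=-263); attach at lengths (17/10, 23/10); label the merged cluster OZ
  updated: d(E,OZ)=49/2, d(F,OZ)=30, d(I,OZ)=19, d(L,OZ)=31, d(OZ,P)=23
iteration 2: select E,L (d=11, Q=-367/2); attach at lengths (63/16, 113/16); label the merged cluster EL
  updated: d(EL,F)=18, d(EL,I)=51/2, d(EL,OZ)=89/4, d(EL,P)=15
iteration 3: select I,OZ (d=19, Q=-527/4); attach at lengths (229/24, 227/24); label the merged cluster IOZ
  updated: d(EL,IOZ)=115/8, d(F,IOZ)=21, d(IOZ,P)=23/2
iteration 4: select EL,IOZ (d=115/8, Q=-131/2); attach at lengths (117/16, 113/16); label the merged cluster EILOZ
  updated: d(EILOZ,F)=197/16, d(EILOZ,P)=97/16
iteration 5: select EILOZ,F (d=197/16, Q=-203/8); attach at lengths (91/16, 53/8); label the merged cluster EFILOZ
  updated: d(EFILOZ,P)=3/8
iteration 6: select EFILOZ,P (d=3/8); attach at lengths (3/16, 3/16); label the merged cluster EFILOPZ
final tree: ((((E:63/16,L:113/16):117/16,(I:229/24,(O:17/10,Z:23/10):227/24):113/16):91/16,F:53/8):3/16,P:3/16)
total length: 977/16

977/16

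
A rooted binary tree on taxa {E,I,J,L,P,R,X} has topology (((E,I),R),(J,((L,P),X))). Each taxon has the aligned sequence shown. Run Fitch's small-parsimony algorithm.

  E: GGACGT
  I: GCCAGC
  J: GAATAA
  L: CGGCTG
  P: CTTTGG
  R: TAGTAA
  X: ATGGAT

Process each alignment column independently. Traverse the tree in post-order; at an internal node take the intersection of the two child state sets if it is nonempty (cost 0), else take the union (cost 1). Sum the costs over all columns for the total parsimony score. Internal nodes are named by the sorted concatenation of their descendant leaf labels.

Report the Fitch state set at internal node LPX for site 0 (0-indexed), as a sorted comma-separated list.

A,C

EI@0: {G} ∩ {G} = {G} (intersection, +0)
EIR@0: {G} ∪ {T} = {G,T} (union, +1)
LP@0: {C} ∩ {C} = {C} (intersection, +0)
LPX@0: {C} ∪ {A} = {A,C} (union, +1)
JLPX@0: {G} ∪ {A,C} = {A,C,G} (union, +1)
EIJLPRX@0: {G,T} ∩ {A,C,G} = {G} (intersection, +0)
EI@1: {G} ∪ {C} = {C,G} (union, +1)
EIR@1: {C,G} ∪ {A} = {A,C,G} (union, +1)
LP@1: {G} ∪ {T} = {G,T} (union, +1)
LPX@1: {G,T} ∩ {T} = {T} (intersection, +0)
JLPX@1: {A} ∪ {T} = {A,T} (union, +1)
EIJLPRX@1: {A,C,G} ∩ {A,T} = {A} (intersection, +0)
EI@2: {A} ∪ {C} = {A,C} (union, +1)
EIR@2: {A,C} ∪ {G} = {A,C,G} (union, +1)
LP@2: {G} ∪ {T} = {G,T} (union, +1)
LPX@2: {G,T} ∩ {G} = {G} (intersection, +0)
JLPX@2: {A} ∪ {G} = {A,G} (union, +1)
EIJLPRX@2: {A,C,G} ∩ {A,G} = {A,G} (intersection, +0)
EI@3: {C} ∪ {A} = {A,C} (union, +1)
EIR@3: {A,C} ∪ {T} = {A,C,T} (union, +1)
LP@3: {C} ∪ {T} = {C,T} (union, +1)
LPX@3: {C,T} ∪ {G} = {C,G,T} (union, +1)
JLPX@3: {T} ∩ {C,G,T} = {T} (intersection, +0)
EIJLPRX@3: {A,C,T} ∩ {T} = {T} (intersection, +0)
EI@4: {G} ∩ {G} = {G} (intersection, +0)
EIR@4: {G} ∪ {A} = {A,G} (union, +1)
LP@4: {T} ∪ {G} = {G,T} (union, +1)
LPX@4: {G,T} ∪ {A} = {A,G,T} (union, +1)
JLPX@4: {A} ∩ {A,G,T} = {A} (intersection, +0)
EIJLPRX@4: {A,G} ∩ {A} = {A} (intersection, +0)
EI@5: {T} ∪ {C} = {C,T} (union, +1)
EIR@5: {C,T} ∪ {A} = {A,C,T} (union, +1)
LP@5: {G} ∩ {G} = {G} (intersection, +0)
LPX@5: {G} ∪ {T} = {G,T} (union, +1)
JLPX@5: {A} ∪ {G,T} = {A,G,T} (union, +1)
EIJLPRX@5: {A,C,T} ∩ {A,G,T} = {A,T} (intersection, +0)
per-site changes: [3, 4, 4, 4, 3, 4]; total = 22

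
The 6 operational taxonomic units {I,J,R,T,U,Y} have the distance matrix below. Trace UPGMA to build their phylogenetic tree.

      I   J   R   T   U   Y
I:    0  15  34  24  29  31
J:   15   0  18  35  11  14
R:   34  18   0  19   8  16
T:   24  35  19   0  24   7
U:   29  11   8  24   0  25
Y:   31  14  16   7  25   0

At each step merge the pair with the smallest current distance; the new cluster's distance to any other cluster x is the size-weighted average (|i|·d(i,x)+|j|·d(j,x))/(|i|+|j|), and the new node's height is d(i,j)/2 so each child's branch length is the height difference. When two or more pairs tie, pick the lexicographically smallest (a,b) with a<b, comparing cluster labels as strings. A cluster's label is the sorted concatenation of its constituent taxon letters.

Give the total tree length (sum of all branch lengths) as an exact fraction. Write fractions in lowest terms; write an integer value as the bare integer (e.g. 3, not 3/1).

iteration 1: select T,Y (d=7); attach at lengths (7/2, 7/2); label the merged cluster TY
  updated: d(I,TY)=55/2, d(J,TY)=49/2, d(R,TY)=35/2, d(TY,U)=49/2
iteration 2: select R,U (d=8); attach at lengths (4, 4); label the merged cluster RU
  updated: d(I,RU)=63/2, d(J,RU)=29/2, d(RU,TY)=21
iteration 3: select J,RU (d=29/2); attach at lengths (29/4, 13/4); label the merged cluster JRU
  updated: d(I,JRU)=26, d(JRU,TY)=133/6
iteration 4: select JRU,TY (d=133/6); attach at lengths (23/6, 91/12); label the merged cluster JRTUY
  updated: d(I,JRTUY)=133/5
iteration 5: select I,JRTUY (d=133/5); attach at lengths (133/10, 133/60); label the merged cluster IJRTUY
final tree: (I:133/10,((J:29/4,(R:4,U:4):13/4):23/6,(T:7/2,Y:7/2):91/12):133/60)
total length: 1573/30

1573/30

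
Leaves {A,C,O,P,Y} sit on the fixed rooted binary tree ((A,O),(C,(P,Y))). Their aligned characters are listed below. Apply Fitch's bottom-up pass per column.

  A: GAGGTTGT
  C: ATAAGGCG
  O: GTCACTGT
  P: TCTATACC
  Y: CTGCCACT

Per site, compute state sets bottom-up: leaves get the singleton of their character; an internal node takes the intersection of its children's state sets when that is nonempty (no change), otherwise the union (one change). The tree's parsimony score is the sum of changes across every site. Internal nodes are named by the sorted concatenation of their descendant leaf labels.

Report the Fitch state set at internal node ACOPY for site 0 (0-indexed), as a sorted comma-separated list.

A,C,G,T

site 0, node AO: A={G} ∩ O={G} → {G} (+0)
site 0, node PY: P={T} ∪ Y={C} → {C,T} (+1)
site 0, node CPY: C={A} ∪ PY={C,T} → {A,C,T} (+1)
site 0, node ACOPY: AO={G} ∪ CPY={A,C,T} → {A,C,G,T} (+1)
site 1, node AO: A={A} ∪ O={T} → {A,T} (+1)
site 1, node PY: P={C} ∪ Y={T} → {C,T} (+1)
site 1, node CPY: C={T} ∩ PY={C,T} → {T} (+0)
site 1, node ACOPY: AO={A,T} ∩ CPY={T} → {T} (+0)
site 2, node AO: A={G} ∪ O={C} → {C,G} (+1)
site 2, node PY: P={T} ∪ Y={G} → {G,T} (+1)
site 2, node CPY: C={A} ∪ PY={G,T} → {A,G,T} (+1)
site 2, node ACOPY: AO={C,G} ∩ CPY={A,G,T} → {G} (+0)
site 3, node AO: A={G} ∪ O={A} → {A,G} (+1)
site 3, node PY: P={A} ∪ Y={C} → {A,C} (+1)
site 3, node CPY: C={A} ∩ PY={A,C} → {A} (+0)
site 3, node ACOPY: AO={A,G} ∩ CPY={A} → {A} (+0)
site 4, node AO: A={T} ∪ O={C} → {C,T} (+1)
site 4, node PY: P={T} ∪ Y={C} → {C,T} (+1)
site 4, node CPY: C={G} ∪ PY={C,T} → {C,G,T} (+1)
site 4, node ACOPY: AO={C,T} ∩ CPY={C,G,T} → {C,T} (+0)
site 5, node AO: A={T} ∩ O={T} → {T} (+0)
site 5, node PY: P={A} ∩ Y={A} → {A} (+0)
site 5, node CPY: C={G} ∪ PY={A} → {A,G} (+1)
site 5, node ACOPY: AO={T} ∪ CPY={A,G} → {A,G,T} (+1)
site 6, node AO: A={G} ∩ O={G} → {G} (+0)
site 6, node PY: P={C} ∩ Y={C} → {C} (+0)
site 6, node CPY: C={C} ∩ PY={C} → {C} (+0)
site 6, node ACOPY: AO={G} ∪ CPY={C} → {C,G} (+1)
site 7, node AO: A={T} ∩ O={T} → {T} (+0)
site 7, node PY: P={C} ∪ Y={T} → {C,T} (+1)
site 7, node CPY: C={G} ∪ PY={C,T} → {C,G,T} (+1)
site 7, node ACOPY: AO={T} ∩ CPY={C,G,T} → {T} (+0)
per-site changes: [3, 2, 3, 2, 3, 2, 1, 2]; total = 18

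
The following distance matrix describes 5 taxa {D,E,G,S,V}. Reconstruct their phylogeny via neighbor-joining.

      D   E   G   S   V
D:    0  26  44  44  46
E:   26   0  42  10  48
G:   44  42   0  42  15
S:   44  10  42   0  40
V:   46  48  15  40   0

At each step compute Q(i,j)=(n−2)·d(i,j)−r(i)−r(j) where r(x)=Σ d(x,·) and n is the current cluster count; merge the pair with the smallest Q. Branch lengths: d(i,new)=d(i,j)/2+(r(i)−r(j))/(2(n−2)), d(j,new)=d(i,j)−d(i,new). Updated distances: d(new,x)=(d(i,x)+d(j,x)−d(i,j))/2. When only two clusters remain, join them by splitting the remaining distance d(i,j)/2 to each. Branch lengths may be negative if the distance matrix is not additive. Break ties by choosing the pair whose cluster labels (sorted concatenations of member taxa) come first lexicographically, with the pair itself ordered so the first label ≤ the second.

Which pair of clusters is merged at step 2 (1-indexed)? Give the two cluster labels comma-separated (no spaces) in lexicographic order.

D,GV

1. join G+V (d=15, Q=-247) ⇒ GV; edges |G|=13/2, |V|=17/2
  updated: d(D,GV)=75/2, d(E,GV)=75/2, d(GV,S)=67/2
2. join D+GV (d=75/2, Q=-141) ⇒ DGV; edges |D|=37/2, |GV|=19
  updated: d(DGV,E)=13, d(DGV,S)=20
3. join DGV+E (d=13, Q=-43) ⇒ DEGV; edges |DGV|=23/2, |E|=3/2
  updated: d(DEGV,S)=17/2
4. join DEGV+S (d=17/2) ⇒ DEGSV; edges |DEGV|=17/4, |S|=17/4
final tree: (((D:37/2,(G:13/2,V:17/2):19):23/2,E:3/2):17/4,S:17/4)
total length: 74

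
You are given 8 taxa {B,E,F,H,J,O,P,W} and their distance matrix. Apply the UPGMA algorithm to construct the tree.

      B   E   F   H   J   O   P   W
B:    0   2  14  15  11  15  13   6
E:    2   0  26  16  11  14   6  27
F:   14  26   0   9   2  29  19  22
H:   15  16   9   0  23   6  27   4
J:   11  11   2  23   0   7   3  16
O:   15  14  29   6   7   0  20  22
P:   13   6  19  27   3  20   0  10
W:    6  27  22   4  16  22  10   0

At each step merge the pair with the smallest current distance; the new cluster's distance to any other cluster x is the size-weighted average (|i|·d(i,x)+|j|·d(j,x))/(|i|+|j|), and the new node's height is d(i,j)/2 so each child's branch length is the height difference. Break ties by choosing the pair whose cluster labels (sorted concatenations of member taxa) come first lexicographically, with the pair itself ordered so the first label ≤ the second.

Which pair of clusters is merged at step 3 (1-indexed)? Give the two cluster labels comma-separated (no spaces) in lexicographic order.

step 1: merge (B,E) at d=2; branch lengths B→1, E→1; new cluster BE
  updated: d(BE,F)=20, d(BE,H)=31/2, d(BE,J)=11, d(BE,O)=29/2, d(BE,P)=19/2, d(BE,W)=33/2
step 2: merge (F,J) at d=2; branch lengths F→1, J→1; new cluster FJ
  updated: d(BE,FJ)=31/2, d(FJ,H)=16, d(FJ,O)=18, d(FJ,P)=11, d(FJ,W)=19
step 3: merge (H,W) at d=4; branch lengths H→2, W→2; new cluster HW
  updated: d(BE,HW)=16, d(FJ,HW)=35/2, d(HW,O)=14, d(HW,P)=37/2
step 4: merge (BE,P) at d=19/2; branch lengths BE→15/4, P→19/4; new cluster BEP
  updated: d(BEP,FJ)=14, d(BEP,HW)=101/6, d(BEP,O)=49/3
step 5: merge (BEP,FJ) at d=14; branch lengths BEP→9/4, FJ→6; new cluster BEFJP
  updated: d(BEFJP,HW)=171/10, d(BEFJP,O)=17
step 6: merge (HW,O) at d=14; branch lengths HW→5, O→7; new cluster HOW
  updated: d(BEFJP,HOW)=256/15
step 7: merge (BEFJP,HOW) at d=256/15; branch lengths BEFJP→23/15, HOW→23/15; new cluster BEFHJOPW
final tree: ((((B:1,E:1):15/4,P:19/4):9/4,(F:1,J:1):6):23/15,((H:2,W:2):5,O:7):23/15)
total length: 2389/60

H,W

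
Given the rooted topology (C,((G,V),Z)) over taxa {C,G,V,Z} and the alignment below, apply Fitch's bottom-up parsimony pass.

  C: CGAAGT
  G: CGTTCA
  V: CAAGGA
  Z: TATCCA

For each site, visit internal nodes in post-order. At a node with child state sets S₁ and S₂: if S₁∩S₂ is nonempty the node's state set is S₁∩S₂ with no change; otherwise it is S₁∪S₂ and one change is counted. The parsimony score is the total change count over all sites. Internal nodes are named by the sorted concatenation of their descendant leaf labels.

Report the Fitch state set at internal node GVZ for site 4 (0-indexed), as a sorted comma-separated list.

GV@0: {C} ∩ {C} = {C} (intersection, +0)
GVZ@0: {C} ∪ {T} = {C,T} (union, +1)
CGVZ@0: {C} ∩ {C,T} = {C} (intersection, +0)
GV@1: {G} ∪ {A} = {A,G} (union, +1)
GVZ@1: {A,G} ∩ {A} = {A} (intersection, +0)
CGVZ@1: {G} ∪ {A} = {A,G} (union, +1)
GV@2: {T} ∪ {A} = {A,T} (union, +1)
GVZ@2: {A,T} ∩ {T} = {T} (intersection, +0)
CGVZ@2: {A} ∪ {T} = {A,T} (union, +1)
GV@3: {T} ∪ {G} = {G,T} (union, +1)
GVZ@3: {G,T} ∪ {C} = {C,G,T} (union, +1)
CGVZ@3: {A} ∪ {C,G,T} = {A,C,G,T} (union, +1)
GV@4: {C} ∪ {G} = {C,G} (union, +1)
GVZ@4: {C,G} ∩ {C} = {C} (intersection, +0)
CGVZ@4: {G} ∪ {C} = {C,G} (union, +1)
GV@5: {A} ∩ {A} = {A} (intersection, +0)
GVZ@5: {A} ∩ {A} = {A} (intersection, +0)
CGVZ@5: {T} ∪ {A} = {A,T} (union, +1)
per-site changes: [1, 2, 2, 3, 2, 1]; total = 11

C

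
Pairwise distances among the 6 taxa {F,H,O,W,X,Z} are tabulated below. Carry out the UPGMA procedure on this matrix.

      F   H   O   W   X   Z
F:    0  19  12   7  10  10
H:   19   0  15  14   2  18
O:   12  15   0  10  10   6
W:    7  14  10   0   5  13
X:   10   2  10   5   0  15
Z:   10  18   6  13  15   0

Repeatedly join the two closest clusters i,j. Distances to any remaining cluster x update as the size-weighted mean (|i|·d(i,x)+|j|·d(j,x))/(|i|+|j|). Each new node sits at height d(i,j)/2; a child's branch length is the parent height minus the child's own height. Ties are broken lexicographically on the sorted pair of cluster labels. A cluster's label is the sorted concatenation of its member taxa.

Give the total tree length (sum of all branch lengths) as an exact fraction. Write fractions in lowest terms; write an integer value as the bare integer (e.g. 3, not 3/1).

211/8

step 1: merge (H,X) at d=2; branch lengths H→1, X→1; new cluster HX
  updated: d(F,HX)=29/2, d(HX,O)=25/2, d(HX,W)=19/2, d(HX,Z)=33/2
step 2: merge (O,Z) at d=6; branch lengths O→3, Z→3; new cluster OZ
  updated: d(F,OZ)=11, d(HX,OZ)=29/2, d(OZ,W)=23/2
step 3: merge (F,W) at d=7; branch lengths F→7/2, W→7/2; new cluster FW
  updated: d(FW,HX)=12, d(FW,OZ)=45/4
step 4: merge (FW,OZ) at d=45/4; branch lengths FW→17/8, OZ→21/8; new cluster FOWZ
  updated: d(FOWZ,HX)=53/4
step 5: merge (FOWZ,HX) at d=53/4; branch lengths FOWZ→1, HX→45/8; new cluster FHOWXZ
final tree: (((F:7/2,W:7/2):17/8,(O:3,Z:3):21/8):1,(H:1,X:1):45/8)
total length: 211/8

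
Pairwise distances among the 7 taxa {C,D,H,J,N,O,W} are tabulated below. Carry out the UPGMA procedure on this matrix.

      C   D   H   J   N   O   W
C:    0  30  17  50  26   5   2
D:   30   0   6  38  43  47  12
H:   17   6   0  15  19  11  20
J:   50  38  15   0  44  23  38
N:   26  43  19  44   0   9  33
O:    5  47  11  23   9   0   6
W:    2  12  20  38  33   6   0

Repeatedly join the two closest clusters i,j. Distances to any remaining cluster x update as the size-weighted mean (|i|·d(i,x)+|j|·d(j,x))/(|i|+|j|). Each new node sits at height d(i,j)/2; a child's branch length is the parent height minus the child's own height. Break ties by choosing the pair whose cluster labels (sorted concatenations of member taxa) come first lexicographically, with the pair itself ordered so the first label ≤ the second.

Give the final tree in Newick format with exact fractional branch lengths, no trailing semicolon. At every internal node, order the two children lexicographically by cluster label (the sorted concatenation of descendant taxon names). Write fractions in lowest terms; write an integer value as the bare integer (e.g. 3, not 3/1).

1. join C+W (d=2) ⇒ CW; edges |C|=1, |W|=1
  updated: d(CW,D)=21, d(CW,H)=37/2, d(CW,J)=44, d(CW,N)=59/2, d(CW,O)=11/2
2. join CW+O (d=11/2) ⇒ COW; edges |CW|=7/4, |O|=11/4
  updated: d(COW,D)=89/3, d(COW,H)=16, d(COW,J)=37, d(COW,N)=68/3
3. join D+H (d=6) ⇒ DH; edges |D|=3, |H|=3
  updated: d(COW,DH)=137/6, d(DH,J)=53/2, d(DH,N)=31
4. join COW+N (d=68/3) ⇒ CNOW; edges |COW|=103/12, |N|=34/3
  updated: d(CNOW,DH)=199/8, d(CNOW,J)=155/4
5. join CNOW+DH (d=199/8) ⇒ CDHNOW; edges |CNOW|=53/48, |DH|=151/16
  updated: d(CDHNOW,J)=104/3
6. join CDHNOW+J (d=104/3) ⇒ CDHJNOW; edges |CDHNOW|=235/48, |J|=52/3
final tree: (((((C:1,W:1):7/4,O:11/4):103/12,N:34/3):53/48,(D:3,H:3):151/16):235/48,J:52/3)
total length: 1043/16

(((((C:1,W:1):7/4,O:11/4):103/12,N:34/3):53/48,(D:3,H:3):151/16):235/48,J:52/3)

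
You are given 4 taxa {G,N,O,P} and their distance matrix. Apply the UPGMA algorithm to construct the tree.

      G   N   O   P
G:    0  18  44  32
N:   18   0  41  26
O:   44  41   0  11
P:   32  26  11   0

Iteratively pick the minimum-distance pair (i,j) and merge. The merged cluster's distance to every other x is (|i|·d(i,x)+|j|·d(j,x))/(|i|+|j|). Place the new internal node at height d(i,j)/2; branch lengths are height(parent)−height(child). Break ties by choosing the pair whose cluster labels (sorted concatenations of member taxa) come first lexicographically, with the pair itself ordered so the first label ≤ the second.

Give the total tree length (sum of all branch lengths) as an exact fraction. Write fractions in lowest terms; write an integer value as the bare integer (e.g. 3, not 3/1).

201/4

1. join O+P (d=11) ⇒ OP; edges |O|=11/2, |P|=11/2
  updated: d(G,OP)=38, d(N,OP)=67/2
2. join G+N (d=18) ⇒ GN; edges |G|=9, |N|=9
  updated: d(GN,OP)=143/4
3. join GN+OP (d=143/4) ⇒ GNOP; edges |GN|=71/8, |OP|=99/8
final tree: ((G:9,N:9):71/8,(O:11/2,P:11/2):99/8)
total length: 201/4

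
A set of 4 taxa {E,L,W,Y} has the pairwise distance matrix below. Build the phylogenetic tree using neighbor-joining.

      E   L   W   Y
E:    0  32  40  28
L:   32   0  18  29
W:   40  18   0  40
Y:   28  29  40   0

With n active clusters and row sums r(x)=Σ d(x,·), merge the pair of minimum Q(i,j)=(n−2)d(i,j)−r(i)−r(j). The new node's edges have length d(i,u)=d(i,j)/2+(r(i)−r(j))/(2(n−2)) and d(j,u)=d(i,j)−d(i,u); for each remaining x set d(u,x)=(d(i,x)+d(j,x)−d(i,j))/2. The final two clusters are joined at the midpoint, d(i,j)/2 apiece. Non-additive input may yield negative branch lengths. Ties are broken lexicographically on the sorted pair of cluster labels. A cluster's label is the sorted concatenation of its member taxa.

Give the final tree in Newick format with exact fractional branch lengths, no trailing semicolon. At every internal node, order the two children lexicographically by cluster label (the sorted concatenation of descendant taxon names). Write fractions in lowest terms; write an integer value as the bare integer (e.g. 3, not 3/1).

(((E:59/4,Y:53/4):49/4,L:17/4):55/8,W:55/8)

1. join E+Y (d=28, Q=-141) ⇒ EY; edges |E|=59/4, |Y|=53/4
  updated: d(EY,L)=33/2, d(EY,W)=26
2. join EY+L (d=33/2, Q=-121/2) ⇒ ELY; edges |EY|=49/4, |L|=17/4
  updated: d(ELY,W)=55/4
3. join ELY+W (d=55/4) ⇒ ELWY; edges |ELY|=55/8, |W|=55/8
final tree: (((E:59/4,Y:53/4):49/4,L:17/4):55/8,W:55/8)
total length: 233/4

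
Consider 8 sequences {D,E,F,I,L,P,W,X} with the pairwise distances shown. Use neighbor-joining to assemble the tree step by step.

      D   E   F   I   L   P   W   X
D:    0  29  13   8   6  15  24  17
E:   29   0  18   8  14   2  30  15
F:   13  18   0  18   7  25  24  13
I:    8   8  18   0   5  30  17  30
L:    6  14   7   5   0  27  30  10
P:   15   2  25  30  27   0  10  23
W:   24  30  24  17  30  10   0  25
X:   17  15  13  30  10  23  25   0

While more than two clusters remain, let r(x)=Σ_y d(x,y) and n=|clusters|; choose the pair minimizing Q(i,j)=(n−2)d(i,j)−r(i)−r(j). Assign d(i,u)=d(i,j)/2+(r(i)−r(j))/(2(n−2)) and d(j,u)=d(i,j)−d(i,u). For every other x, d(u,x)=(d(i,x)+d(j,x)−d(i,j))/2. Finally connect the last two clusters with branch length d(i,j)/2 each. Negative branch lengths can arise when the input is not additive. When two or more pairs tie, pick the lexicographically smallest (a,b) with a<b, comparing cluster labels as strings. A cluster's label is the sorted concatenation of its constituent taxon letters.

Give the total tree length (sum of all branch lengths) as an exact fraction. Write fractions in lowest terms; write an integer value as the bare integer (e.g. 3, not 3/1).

3413/64

step 1: merge (E,P) at d=2, Q=-236; branch lengths E→-1/3, P→7/3; new cluster EP
  updated: d(D,EP)=21, d(EP,F)=41/2, d(EP,I)=18, d(EP,L)=39/2, d(EP,W)=19, d(EP,X)=18
step 2: merge (EP,W) at d=19, Q=-160; branch lengths EP→36/5, W→59/5; new cluster EPW
  updated: d(D,EPW)=13, d(EPW,F)=51/4, d(EPW,I)=8, d(EPW,L)=61/4, d(EPW,X)=12
step 3: merge (EPW,I) at d=8, Q=-98; branch lengths EPW→3, I→5; new cluster EIPW
  updated: d(D,EIPW)=13/2, d(EIPW,F)=91/8, d(EIPW,L)=49/8, d(EIPW,X)=17
step 4: merge (D,EIPW) at d=13/2, Q=-64; branch lengths D→7/2, EIPW→3; new cluster DEIPW
  updated: d(DEIPW,F)=143/16, d(DEIPW,L)=45/16, d(DEIPW,X)=55/4
step 5: merge (DEIPW,L) at d=45/16, Q=-635/16; branch lengths DEIPW→181/64, L→-1/64; new cluster DEILPW
  updated: d(DEILPW,F)=105/16, d(DEILPW,X)=335/32
step 6: merge (DEILPW,F) at d=105/16, Q=-961/32; branch lengths DEILPW→129/64, F→291/64; new cluster DEFILPW
  updated: d(DEFILPW,X)=541/64
step 7: merge (DEFILPW,X) at d=541/64; branch lengths DEFILPW→541/128, X→541/128; new cluster DEFILPWX
final tree: ((((D:7/2,(((E:-1/3,P:7/3):36/5,W:59/5):3,I:5):3):181/64,L:-1/64):129/64,F:291/64):541/128,X:541/128)
total length: 3413/64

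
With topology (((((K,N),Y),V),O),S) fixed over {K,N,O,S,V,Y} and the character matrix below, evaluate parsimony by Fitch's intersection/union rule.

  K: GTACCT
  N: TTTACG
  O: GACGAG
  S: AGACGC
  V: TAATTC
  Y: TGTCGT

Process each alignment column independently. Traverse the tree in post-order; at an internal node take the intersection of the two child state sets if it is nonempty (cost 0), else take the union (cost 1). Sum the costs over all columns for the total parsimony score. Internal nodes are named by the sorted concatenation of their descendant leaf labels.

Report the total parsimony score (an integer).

18

[col 0] KN: children K:{G}, N:{T} ∪→ {G,T}; cost 1
[col 0] KNY: children KN:{G,T}, Y:{T} ∩→ {T}; cost 0
[col 0] KNVY: children KNY:{T}, V:{T} ∩→ {T}; cost 0
[col 0] KNOVY: children KNVY:{T}, O:{G} ∪→ {G,T}; cost 1
[col 0] KNOSVY: children KNOVY:{G,T}, S:{A} ∪→ {A,G,T}; cost 1
[col 1] KN: children K:{T}, N:{T} ∩→ {T}; cost 0
[col 1] KNY: children KN:{T}, Y:{G} ∪→ {G,T}; cost 1
[col 1] KNVY: children KNY:{G,T}, V:{A} ∪→ {A,G,T}; cost 1
[col 1] KNOVY: children KNVY:{A,G,T}, O:{A} ∩→ {A}; cost 0
[col 1] KNOSVY: children KNOVY:{A}, S:{G} ∪→ {A,G}; cost 1
[col 2] KN: children K:{A}, N:{T} ∪→ {A,T}; cost 1
[col 2] KNY: children KN:{A,T}, Y:{T} ∩→ {T}; cost 0
[col 2] KNVY: children KNY:{T}, V:{A} ∪→ {A,T}; cost 1
[col 2] KNOVY: children KNVY:{A,T}, O:{C} ∪→ {A,C,T}; cost 1
[col 2] KNOSVY: children KNOVY:{A,C,T}, S:{A} ∩→ {A}; cost 0
[col 3] KN: children K:{C}, N:{A} ∪→ {A,C}; cost 1
[col 3] KNY: children KN:{A,C}, Y:{C} ∩→ {C}; cost 0
[col 3] KNVY: children KNY:{C}, V:{T} ∪→ {C,T}; cost 1
[col 3] KNOVY: children KNVY:{C,T}, O:{G} ∪→ {C,G,T}; cost 1
[col 3] KNOSVY: children KNOVY:{C,G,T}, S:{C} ∩→ {C}; cost 0
[col 4] KN: children K:{C}, N:{C} ∩→ {C}; cost 0
[col 4] KNY: children KN:{C}, Y:{G} ∪→ {C,G}; cost 1
[col 4] KNVY: children KNY:{C,G}, V:{T} ∪→ {C,G,T}; cost 1
[col 4] KNOVY: children KNVY:{C,G,T}, O:{A} ∪→ {A,C,G,T}; cost 1
[col 4] KNOSVY: children KNOVY:{A,C,G,T}, S:{G} ∩→ {G}; cost 0
[col 5] KN: children K:{T}, N:{G} ∪→ {G,T}; cost 1
[col 5] KNY: children KN:{G,T}, Y:{T} ∩→ {T}; cost 0
[col 5] KNVY: children KNY:{T}, V:{C} ∪→ {C,T}; cost 1
[col 5] KNOVY: children KNVY:{C,T}, O:{G} ∪→ {C,G,T}; cost 1
[col 5] KNOSVY: children KNOVY:{C,G,T}, S:{C} ∩→ {C}; cost 0
per-site changes: [3, 3, 3, 3, 3, 3]; total = 18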